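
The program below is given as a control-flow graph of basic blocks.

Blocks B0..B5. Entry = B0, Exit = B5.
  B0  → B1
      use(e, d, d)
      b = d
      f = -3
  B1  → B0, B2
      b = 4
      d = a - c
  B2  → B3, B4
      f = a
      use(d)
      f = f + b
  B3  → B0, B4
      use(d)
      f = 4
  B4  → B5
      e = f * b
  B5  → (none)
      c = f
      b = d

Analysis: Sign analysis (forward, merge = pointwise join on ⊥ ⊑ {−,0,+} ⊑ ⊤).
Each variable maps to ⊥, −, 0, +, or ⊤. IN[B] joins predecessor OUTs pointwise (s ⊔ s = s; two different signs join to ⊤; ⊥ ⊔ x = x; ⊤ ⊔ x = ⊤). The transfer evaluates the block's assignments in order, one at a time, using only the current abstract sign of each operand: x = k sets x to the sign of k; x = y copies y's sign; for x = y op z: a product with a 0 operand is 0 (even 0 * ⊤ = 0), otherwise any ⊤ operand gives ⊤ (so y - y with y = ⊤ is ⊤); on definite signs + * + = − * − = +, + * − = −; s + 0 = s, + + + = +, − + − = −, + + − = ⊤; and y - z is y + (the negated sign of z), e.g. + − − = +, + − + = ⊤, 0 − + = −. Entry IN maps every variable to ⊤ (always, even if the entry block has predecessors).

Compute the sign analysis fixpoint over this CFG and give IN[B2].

Answer: {a: ⊤, b: +, c: ⊤, d: ⊤, e: ⊤, f: -}

Derivation:
Converged values:
  B0:   IN=(all ⊤)   OUT={f:-; rest ⊤}
  B1:   IN={f:-; rest ⊤}   OUT={b:+, f:-; rest ⊤}
  B2:   IN={b:+, f:-; rest ⊤}   OUT={b:+; rest ⊤}
  B3:   IN={b:+; rest ⊤}   OUT={b:+, f:+; rest ⊤}
  B4:   IN={b:+; rest ⊤}   OUT={b:+; rest ⊤}
  B5:   IN={b:+; rest ⊤}   OUT=(all ⊤)

Merge at B2: IN[B2] = OUT[B1] = {a: ⊤, b: +, c: ⊤, d: ⊤, e: ⊤, f: -}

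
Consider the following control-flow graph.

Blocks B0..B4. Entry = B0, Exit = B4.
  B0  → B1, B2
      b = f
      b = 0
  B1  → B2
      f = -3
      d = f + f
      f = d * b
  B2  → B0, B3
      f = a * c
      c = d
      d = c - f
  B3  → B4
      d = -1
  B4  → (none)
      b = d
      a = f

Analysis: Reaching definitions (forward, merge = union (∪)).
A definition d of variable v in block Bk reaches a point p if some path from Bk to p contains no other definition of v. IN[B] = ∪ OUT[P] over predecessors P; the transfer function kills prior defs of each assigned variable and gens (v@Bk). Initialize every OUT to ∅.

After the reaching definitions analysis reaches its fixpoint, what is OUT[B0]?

Answer: {b@B0, c@B2, d@B2, f@B2}

Trace:
Fixpoint table:
  B0:   IN={b@B0, c@B2, d@B2, f@B2}   OUT={b@B0, c@B2, d@B2, f@B2}
  B1:   IN={b@B0, c@B2, d@B2, f@B2}   OUT={b@B0, c@B2, d@B1, f@B1}
  B2:   IN={b@B0, c@B2, d@B1, d@B2, f@B1, f@B2}   OUT={b@B0, c@B2, d@B2, f@B2}
  B3:   IN={b@B0, c@B2, d@B2, f@B2}   OUT={b@B0, c@B2, d@B3, f@B2}
  B4:   IN={b@B0, c@B2, d@B3, f@B2}   OUT={a@B4, b@B4, c@B2, d@B3, f@B2}

Merge at B0 (entry node, so the boundary value {} is joined with the incoming edge(s)): IN[B0] = {} ⊔ OUT[B2] = {b@B0, c@B2, d@B2, f@B2}
Applying B0's transfer function to that IN value gives OUT[B0] (row B0 above).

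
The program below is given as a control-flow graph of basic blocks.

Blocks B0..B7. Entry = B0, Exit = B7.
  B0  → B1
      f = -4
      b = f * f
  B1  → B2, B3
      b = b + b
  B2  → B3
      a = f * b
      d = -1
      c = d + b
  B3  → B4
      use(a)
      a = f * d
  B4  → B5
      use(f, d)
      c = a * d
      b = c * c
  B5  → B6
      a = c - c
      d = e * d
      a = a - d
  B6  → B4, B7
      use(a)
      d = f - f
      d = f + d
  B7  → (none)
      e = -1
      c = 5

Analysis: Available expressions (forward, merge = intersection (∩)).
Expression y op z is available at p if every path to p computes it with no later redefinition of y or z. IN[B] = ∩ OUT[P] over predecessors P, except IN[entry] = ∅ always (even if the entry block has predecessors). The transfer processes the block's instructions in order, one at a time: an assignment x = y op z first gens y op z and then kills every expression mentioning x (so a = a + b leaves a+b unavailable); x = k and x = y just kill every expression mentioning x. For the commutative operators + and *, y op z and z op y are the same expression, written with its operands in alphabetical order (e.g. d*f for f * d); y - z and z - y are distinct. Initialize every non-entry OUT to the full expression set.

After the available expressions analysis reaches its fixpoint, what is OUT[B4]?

Answer: {a*d, c*c, f*f}

Trace:
Fixpoint table:
  B0:   IN={}   OUT={f*f}
  B1:   IN={f*f}   OUT={f*f}
  B2:   IN={f*f}   OUT={b*f, b+d, f*f}
  B3:   IN={f*f}   OUT={d*f, f*f}
  B4:   IN={f*f}   OUT={a*d, c*c, f*f}
  B5:   IN={a*d, c*c, f*f}   OUT={c*c, c-c, f*f}
  B6:   IN={c*c, c-c, f*f}   OUT={c*c, c-c, f*f, f-f}
  B7:   IN={c*c, c-c, f*f, f-f}   OUT={f*f, f-f}

Merge at B4: IN[B4] = OUT[B3] ∩ OUT[B6] = {f*f}
Applying B4's transfer function to that IN value gives OUT[B4] (row B4 above).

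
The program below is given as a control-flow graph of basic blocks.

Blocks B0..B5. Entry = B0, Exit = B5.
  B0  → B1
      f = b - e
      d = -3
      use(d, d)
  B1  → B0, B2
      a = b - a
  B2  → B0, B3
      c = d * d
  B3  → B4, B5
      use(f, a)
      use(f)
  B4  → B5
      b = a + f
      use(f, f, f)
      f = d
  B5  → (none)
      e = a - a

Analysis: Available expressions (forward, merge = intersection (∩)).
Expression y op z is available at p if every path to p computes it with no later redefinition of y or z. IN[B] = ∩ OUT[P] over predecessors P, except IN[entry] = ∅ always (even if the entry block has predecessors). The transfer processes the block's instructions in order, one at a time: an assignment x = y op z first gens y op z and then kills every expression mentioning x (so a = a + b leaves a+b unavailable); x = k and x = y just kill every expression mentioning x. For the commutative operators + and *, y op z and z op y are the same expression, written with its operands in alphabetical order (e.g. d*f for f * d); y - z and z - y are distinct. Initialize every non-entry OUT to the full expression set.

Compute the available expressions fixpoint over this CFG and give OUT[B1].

Fixpoint table:
  B0:   IN={}   OUT={b-e}
  B1:   IN={b-e}   OUT={b-e}
  B2:   IN={b-e}   OUT={b-e, d*d}
  B3:   IN={b-e, d*d}   OUT={b-e, d*d}
  B4:   IN={b-e, d*d}   OUT={d*d}
  B5:   IN={d*d}   OUT={a-a, d*d}

Merge at B1: IN[B1] = OUT[B0] = {b-e}
Applying B1's transfer function to that IN value gives OUT[B1] (row B1 above).

Answer: {b-e}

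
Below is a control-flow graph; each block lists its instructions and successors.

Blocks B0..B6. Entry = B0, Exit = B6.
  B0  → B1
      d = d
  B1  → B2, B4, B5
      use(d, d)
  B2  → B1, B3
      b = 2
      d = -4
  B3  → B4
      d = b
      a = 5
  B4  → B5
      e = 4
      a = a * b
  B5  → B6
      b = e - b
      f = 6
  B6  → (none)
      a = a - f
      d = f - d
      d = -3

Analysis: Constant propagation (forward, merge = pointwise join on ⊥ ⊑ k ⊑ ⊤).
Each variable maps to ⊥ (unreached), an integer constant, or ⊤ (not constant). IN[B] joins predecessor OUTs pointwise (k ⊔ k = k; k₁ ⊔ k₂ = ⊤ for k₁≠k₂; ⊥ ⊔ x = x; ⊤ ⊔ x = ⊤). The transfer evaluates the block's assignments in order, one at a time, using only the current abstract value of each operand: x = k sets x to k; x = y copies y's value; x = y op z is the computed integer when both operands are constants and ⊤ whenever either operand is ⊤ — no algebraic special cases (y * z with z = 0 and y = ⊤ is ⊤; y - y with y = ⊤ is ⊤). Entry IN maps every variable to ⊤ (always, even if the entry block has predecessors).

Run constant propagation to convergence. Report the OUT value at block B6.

Answer: {a: ⊤, b: ⊤, c: ⊤, d: -3, e: ⊤, f: 6}

Working:
Fixpoint table:
  B0: | IN=(all ⊤) | OUT=(all ⊤)
  B1: | IN=(all ⊤) | OUT=(all ⊤)
  B2: | IN=(all ⊤) | OUT={b:2, d:-4; rest ⊤}
  B3: | IN={b:2, d:-4; rest ⊤} | OUT={a:5, b:2, d:2; rest ⊤}
  B4: | IN=(all ⊤) | OUT={e:4; rest ⊤}
  B5: | IN=(all ⊤) | OUT={f:6; rest ⊤}
  B6: | IN={f:6; rest ⊤} | OUT={d:-3, f:6; rest ⊤}

Merge at B6: IN[B6] = OUT[B5] = {a: ⊤, b: ⊤, c: ⊤, d: ⊤, e: ⊤, f: 6}
Applying B6's transfer function to that IN value gives OUT[B6] (row B6 above).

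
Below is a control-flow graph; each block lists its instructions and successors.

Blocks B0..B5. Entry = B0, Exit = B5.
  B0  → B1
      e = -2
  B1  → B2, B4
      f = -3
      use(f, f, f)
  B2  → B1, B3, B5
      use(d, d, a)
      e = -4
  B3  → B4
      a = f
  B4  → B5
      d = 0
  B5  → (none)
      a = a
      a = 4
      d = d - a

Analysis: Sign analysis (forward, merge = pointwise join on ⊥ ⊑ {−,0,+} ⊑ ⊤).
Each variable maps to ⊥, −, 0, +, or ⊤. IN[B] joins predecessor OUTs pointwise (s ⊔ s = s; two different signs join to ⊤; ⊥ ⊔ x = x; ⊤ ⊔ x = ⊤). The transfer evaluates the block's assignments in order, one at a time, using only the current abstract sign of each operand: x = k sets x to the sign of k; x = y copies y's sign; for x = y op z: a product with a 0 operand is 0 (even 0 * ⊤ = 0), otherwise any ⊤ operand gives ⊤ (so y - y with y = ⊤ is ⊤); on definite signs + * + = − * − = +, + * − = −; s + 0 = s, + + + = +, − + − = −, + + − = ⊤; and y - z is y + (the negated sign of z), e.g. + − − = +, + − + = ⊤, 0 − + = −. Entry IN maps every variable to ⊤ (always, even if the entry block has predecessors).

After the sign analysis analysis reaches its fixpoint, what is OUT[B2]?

Converged values:
  B0:  IN=(all ⊤)  OUT={e:-; rest ⊤}
  B1:  IN={e:-; rest ⊤}  OUT={e:-, f:-; rest ⊤}
  B2:  IN={e:-, f:-; rest ⊤}  OUT={e:-, f:-; rest ⊤}
  B3:  IN={e:-, f:-; rest ⊤}  OUT={a:-, e:-, f:-; rest ⊤}
  B4:  IN={e:-, f:-; rest ⊤}  OUT={d:0, e:-, f:-; rest ⊤}
  B5:  IN={e:-, f:-; rest ⊤}  OUT={a:+, e:-, f:-; rest ⊤}

Merge at B2: IN[B2] = OUT[B1] = {a: ⊤, b: ⊤, c: ⊤, d: ⊤, e: -, f: -}
Applying B2's transfer function to that IN value gives OUT[B2] (row B2 above).

Answer: {a: ⊤, b: ⊤, c: ⊤, d: ⊤, e: -, f: -}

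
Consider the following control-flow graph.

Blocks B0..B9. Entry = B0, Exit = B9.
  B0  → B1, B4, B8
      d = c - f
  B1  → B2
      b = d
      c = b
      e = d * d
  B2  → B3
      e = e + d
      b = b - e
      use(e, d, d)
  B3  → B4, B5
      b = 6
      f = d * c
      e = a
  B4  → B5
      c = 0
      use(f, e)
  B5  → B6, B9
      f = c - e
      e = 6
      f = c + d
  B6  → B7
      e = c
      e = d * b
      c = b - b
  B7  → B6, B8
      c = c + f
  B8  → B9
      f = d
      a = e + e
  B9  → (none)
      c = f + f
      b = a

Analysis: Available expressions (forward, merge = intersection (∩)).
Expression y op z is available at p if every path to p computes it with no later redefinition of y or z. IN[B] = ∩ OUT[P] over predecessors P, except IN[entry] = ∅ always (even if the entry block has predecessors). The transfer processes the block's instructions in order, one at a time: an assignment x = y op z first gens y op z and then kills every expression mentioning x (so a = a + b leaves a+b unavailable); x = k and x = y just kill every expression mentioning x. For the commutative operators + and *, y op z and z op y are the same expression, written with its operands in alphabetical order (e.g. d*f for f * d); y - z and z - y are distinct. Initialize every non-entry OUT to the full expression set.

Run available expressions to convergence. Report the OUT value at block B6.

Answer: {b*d, b-b}

Trace:
Per-block solution:
  B0:   IN={}   OUT={c-f}
  B1:   IN={c-f}   OUT={d*d}
  B2:   IN={d*d}   OUT={d*d}
  B3:   IN={d*d}   OUT={c*d, d*d}
  B4:   IN={}   OUT={}
  B5:   IN={}   OUT={c+d}
  B6:   IN={}   OUT={b*d, b-b}
  B7:   IN={b*d, b-b}   OUT={b*d, b-b}
  B8:   IN={}   OUT={e+e}
  B9:   IN={}   OUT={f+f}

Merge at B6: IN[B6] = OUT[B5] ∩ OUT[B7] = {}
Applying B6's transfer function to that IN value gives OUT[B6] (row B6 above).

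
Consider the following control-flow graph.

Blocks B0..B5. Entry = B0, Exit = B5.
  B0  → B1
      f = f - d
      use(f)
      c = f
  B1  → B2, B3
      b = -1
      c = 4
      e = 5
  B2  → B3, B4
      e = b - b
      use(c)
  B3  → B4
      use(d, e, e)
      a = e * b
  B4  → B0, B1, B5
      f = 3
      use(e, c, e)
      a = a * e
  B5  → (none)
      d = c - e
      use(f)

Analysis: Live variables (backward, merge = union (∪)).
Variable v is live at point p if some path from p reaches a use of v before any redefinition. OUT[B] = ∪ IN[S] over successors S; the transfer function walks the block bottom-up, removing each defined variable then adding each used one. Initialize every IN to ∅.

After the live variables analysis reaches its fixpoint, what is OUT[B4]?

Per-block solution:
  B0:  IN={a, d, f}  OUT={a, d}
  B1:  IN={a, d}  OUT={a, b, c, d, e}
  B2:  IN={a, b, c, d}  OUT={a, b, c, d, e}
  B3:  IN={b, c, d, e}  OUT={a, c, d, e}
  B4:  IN={a, c, d, e}  OUT={a, c, d, e, f}
  B5:  IN={c, e, f}  OUT={}

Merge at B4: OUT[B4] = IN[B0] ⊔ IN[B1] ⊔ IN[B5] = {a, c, d, e, f}

Answer: {a, c, d, e, f}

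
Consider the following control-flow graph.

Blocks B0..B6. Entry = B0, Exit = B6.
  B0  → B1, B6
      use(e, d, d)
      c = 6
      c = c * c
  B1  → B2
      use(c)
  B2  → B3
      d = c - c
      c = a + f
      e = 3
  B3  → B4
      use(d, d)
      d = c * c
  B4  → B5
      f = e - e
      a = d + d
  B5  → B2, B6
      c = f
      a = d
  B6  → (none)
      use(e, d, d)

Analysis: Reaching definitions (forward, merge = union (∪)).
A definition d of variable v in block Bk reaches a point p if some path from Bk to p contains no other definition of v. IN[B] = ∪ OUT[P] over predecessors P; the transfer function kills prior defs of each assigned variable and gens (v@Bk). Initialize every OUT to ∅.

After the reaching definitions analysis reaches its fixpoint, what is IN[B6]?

Fixpoint table:
  B0: | IN={} | OUT={c@B0}
  B1: | IN={c@B0} | OUT={c@B0}
  B2: | IN={a@B5, c@B0, c@B5, d@B3, e@B2, f@B4} | OUT={a@B5, c@B2, d@B2, e@B2, f@B4}
  B3: | IN={a@B5, c@B2, d@B2, e@B2, f@B4} | OUT={a@B5, c@B2, d@B3, e@B2, f@B4}
  B4: | IN={a@B5, c@B2, d@B3, e@B2, f@B4} | OUT={a@B4, c@B2, d@B3, e@B2, f@B4}
  B5: | IN={a@B4, c@B2, d@B3, e@B2, f@B4} | OUT={a@B5, c@B5, d@B3, e@B2, f@B4}
  B6: | IN={a@B5, c@B0, c@B5, d@B3, e@B2, f@B4} | OUT={a@B5, c@B0, c@B5, d@B3, e@B2, f@B4}

Merge at B6: IN[B6] = OUT[B0] ⊔ OUT[B5] = {a@B5, c@B0, c@B5, d@B3, e@B2, f@B4}

Answer: {a@B5, c@B0, c@B5, d@B3, e@B2, f@B4}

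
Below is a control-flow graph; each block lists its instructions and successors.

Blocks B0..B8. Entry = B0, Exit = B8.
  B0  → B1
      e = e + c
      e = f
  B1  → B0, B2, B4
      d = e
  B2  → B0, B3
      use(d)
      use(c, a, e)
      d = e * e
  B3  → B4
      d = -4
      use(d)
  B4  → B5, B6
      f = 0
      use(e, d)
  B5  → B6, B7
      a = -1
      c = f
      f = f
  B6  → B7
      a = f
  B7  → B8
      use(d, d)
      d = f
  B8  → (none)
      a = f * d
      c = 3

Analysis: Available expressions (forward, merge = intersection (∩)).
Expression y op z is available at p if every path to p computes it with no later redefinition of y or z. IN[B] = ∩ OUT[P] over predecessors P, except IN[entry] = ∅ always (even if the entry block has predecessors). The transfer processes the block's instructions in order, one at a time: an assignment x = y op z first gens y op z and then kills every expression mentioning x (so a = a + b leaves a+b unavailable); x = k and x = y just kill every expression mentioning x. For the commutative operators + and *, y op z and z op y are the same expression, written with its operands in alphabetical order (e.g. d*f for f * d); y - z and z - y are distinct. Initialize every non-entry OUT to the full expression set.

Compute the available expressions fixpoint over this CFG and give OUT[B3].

Per-block solution:
  B0:  IN={}  OUT={}
  B1:  IN={}  OUT={}
  B2:  IN={}  OUT={e*e}
  B3:  IN={e*e}  OUT={e*e}
  B4:  IN={}  OUT={}
  B5:  IN={}  OUT={}
  B6:  IN={}  OUT={}
  B7:  IN={}  OUT={}
  B8:  IN={}  OUT={d*f}

Merge at B3: IN[B3] = OUT[B2] = {e*e}
Applying B3's transfer function to that IN value gives OUT[B3] (row B3 above).

Answer: {e*e}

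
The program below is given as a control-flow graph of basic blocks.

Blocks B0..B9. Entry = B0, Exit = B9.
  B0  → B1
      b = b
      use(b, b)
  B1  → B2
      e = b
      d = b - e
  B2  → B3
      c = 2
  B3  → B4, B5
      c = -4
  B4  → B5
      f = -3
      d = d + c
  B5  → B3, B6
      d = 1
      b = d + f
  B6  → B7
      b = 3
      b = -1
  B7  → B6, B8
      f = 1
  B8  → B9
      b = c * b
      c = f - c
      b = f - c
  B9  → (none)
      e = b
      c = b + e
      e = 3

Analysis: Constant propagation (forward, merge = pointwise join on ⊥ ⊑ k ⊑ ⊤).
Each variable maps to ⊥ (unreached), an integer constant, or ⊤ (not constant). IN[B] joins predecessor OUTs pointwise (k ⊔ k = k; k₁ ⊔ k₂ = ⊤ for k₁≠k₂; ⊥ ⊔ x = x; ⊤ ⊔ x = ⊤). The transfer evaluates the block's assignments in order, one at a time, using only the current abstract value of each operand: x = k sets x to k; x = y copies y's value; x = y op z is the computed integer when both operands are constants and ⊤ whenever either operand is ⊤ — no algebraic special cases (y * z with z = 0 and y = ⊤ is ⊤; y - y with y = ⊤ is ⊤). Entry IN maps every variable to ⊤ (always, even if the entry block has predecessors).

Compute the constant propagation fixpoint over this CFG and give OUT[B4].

Answer: {a: ⊤, b: ⊤, c: -4, d: ⊤, e: ⊤, f: -3}

Working:
Converged values:
  B0:   IN=(all ⊤)   OUT=(all ⊤)
  B1:   IN=(all ⊤)   OUT=(all ⊤)
  B2:   IN=(all ⊤)   OUT={c:2; rest ⊤}
  B3:   IN=(all ⊤)   OUT={c:-4; rest ⊤}
  B4:   IN={c:-4; rest ⊤}   OUT={c:-4, f:-3; rest ⊤}
  B5:   IN={c:-4; rest ⊤}   OUT={c:-4, d:1; rest ⊤}
  B6:   IN={c:-4, d:1; rest ⊤}   OUT={b:-1, c:-4, d:1; rest ⊤}
  B7:   IN={b:-1, c:-4, d:1; rest ⊤}   OUT={b:-1, c:-4, d:1, f:1; rest ⊤}
  B8:   IN={b:-1, c:-4, d:1, f:1; rest ⊤}   OUT={b:-4, c:5, d:1, f:1; rest ⊤}
  B9:   IN={b:-4, c:5, d:1, f:1; rest ⊤}   OUT={b:-4, c:-8, d:1, e:3, f:1; rest ⊤}

Merge at B4: IN[B4] = OUT[B3] = {a: ⊤, b: ⊤, c: -4, d: ⊤, e: ⊤, f: ⊤}
Applying B4's transfer function to that IN value gives OUT[B4] (row B4 above).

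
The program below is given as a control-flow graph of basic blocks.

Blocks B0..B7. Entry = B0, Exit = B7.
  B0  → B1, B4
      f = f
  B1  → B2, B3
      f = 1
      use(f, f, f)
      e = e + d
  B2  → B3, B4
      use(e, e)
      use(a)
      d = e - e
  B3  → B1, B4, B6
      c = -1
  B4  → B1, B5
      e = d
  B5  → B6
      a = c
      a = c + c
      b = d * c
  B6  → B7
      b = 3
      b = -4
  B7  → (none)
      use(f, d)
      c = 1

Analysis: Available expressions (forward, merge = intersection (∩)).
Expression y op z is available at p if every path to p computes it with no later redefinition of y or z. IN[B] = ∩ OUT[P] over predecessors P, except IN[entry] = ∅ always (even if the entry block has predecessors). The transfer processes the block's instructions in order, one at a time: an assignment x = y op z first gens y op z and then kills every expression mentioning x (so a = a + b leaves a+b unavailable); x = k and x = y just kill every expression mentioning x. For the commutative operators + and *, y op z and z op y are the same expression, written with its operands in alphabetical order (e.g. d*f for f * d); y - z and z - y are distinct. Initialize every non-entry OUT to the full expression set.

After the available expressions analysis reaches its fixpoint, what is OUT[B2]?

Answer: {e-e}

Derivation:
Fixpoint table:
  B0:   IN={}   OUT={}
  B1:   IN={}   OUT={}
  B2:   IN={}   OUT={e-e}
  B3:   IN={}   OUT={}
  B4:   IN={}   OUT={}
  B5:   IN={}   OUT={c*d, c+c}
  B6:   IN={}   OUT={}
  B7:   IN={}   OUT={}

Merge at B2: IN[B2] = OUT[B1] = {}
Applying B2's transfer function to that IN value gives OUT[B2] (row B2 above).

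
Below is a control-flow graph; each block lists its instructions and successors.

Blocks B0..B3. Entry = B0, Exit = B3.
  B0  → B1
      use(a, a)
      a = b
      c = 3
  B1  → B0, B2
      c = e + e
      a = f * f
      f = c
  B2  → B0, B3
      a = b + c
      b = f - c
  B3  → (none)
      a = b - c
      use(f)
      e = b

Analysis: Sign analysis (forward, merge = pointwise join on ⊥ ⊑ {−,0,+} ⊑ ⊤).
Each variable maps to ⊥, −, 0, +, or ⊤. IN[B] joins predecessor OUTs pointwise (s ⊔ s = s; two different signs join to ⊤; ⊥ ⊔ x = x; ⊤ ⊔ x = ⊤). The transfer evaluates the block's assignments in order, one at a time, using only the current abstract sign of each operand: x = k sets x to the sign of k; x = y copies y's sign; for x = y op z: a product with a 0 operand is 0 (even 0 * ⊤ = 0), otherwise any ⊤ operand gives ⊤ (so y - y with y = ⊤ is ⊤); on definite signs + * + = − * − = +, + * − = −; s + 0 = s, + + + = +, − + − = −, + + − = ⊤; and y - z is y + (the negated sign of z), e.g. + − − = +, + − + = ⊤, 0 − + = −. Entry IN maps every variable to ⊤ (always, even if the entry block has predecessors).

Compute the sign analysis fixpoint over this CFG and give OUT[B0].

Answer: {a: ⊤, b: ⊤, c: +, d: ⊤, e: ⊤, f: ⊤}

Derivation:
Per-block solution:
  B0: | IN=(all ⊤) | OUT={c:+; rest ⊤}
  B1: | IN={c:+; rest ⊤} | OUT=(all ⊤)
  B2: | IN=(all ⊤) | OUT=(all ⊤)
  B3: | IN=(all ⊤) | OUT=(all ⊤)

Merge at B0 (entry node, so the boundary value (all ⊤) is joined with the incoming edge(s)): IN[B0] = (all ⊤) ⊔ OUT[B1] ⊔ OUT[B2] = {a: ⊤, b: ⊤, c: ⊤, d: ⊤, e: ⊤, f: ⊤}
Applying B0's transfer function to that IN value gives OUT[B0] (row B0 above).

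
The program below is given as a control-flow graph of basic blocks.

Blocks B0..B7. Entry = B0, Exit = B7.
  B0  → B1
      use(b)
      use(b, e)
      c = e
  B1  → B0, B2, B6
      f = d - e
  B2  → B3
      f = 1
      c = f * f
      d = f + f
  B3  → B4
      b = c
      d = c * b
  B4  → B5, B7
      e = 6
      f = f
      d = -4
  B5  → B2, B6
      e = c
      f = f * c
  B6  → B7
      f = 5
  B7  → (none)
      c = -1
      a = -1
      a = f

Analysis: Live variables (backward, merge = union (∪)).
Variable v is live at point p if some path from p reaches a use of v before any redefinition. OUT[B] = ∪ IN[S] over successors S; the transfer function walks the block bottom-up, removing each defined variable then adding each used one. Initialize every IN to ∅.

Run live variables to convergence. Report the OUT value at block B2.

Answer: {c, f}

Derivation:
Per-block solution:
  B0:   IN={b, d, e}   OUT={b, d, e}
  B1:   IN={b, d, e}   OUT={b, d, e}
  B2:   IN={}   OUT={c, f}
  B3:   IN={c, f}   OUT={c, f}
  B4:   IN={c, f}   OUT={c, f}
  B5:   IN={c, f}   OUT={}
  B6:   IN={}   OUT={f}
  B7:   IN={f}   OUT={}

Merge at B2: OUT[B2] = IN[B3] = {c, f}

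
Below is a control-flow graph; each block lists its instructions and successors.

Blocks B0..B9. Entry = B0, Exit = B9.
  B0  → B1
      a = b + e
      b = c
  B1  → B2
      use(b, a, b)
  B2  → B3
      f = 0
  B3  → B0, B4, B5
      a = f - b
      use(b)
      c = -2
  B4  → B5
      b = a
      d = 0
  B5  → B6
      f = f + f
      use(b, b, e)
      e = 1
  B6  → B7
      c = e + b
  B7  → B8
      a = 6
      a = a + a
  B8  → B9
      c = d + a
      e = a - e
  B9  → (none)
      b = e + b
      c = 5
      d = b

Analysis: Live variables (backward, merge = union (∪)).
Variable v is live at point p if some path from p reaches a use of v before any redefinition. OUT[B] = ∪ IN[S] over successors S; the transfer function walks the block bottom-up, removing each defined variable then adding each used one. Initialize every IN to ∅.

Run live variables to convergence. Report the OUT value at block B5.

Converged values:
  B0:   IN={b, c, d, e}   OUT={a, b, d, e}
  B1:   IN={a, b, d, e}   OUT={b, d, e}
  B2:   IN={b, d, e}   OUT={b, d, e, f}
  B3:   IN={b, d, e, f}   OUT={a, b, c, d, e, f}
  B4:   IN={a, e, f}   OUT={b, d, e, f}
  B5:   IN={b, d, e, f}   OUT={b, d, e}
  B6:   IN={b, d, e}   OUT={b, d, e}
  B7:   IN={b, d, e}   OUT={a, b, d, e}
  B8:   IN={a, b, d, e}   OUT={b, e}
  B9:   IN={b, e}   OUT={}

Merge at B5: OUT[B5] = IN[B6] = {b, d, e}

Answer: {b, d, e}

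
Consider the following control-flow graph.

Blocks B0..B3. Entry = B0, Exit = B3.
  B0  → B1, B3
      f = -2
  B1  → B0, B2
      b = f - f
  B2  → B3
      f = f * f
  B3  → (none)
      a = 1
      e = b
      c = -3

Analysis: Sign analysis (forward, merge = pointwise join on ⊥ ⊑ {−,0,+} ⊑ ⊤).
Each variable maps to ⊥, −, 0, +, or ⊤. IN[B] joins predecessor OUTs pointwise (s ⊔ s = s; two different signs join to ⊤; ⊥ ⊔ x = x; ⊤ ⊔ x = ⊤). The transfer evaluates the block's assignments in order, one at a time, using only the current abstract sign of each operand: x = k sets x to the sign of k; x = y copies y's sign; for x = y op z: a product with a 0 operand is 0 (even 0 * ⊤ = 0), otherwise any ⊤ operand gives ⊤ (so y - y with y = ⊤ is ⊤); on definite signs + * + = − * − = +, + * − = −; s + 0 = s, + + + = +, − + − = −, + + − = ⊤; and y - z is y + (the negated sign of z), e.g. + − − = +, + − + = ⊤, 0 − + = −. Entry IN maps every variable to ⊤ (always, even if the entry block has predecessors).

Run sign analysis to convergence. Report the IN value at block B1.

Answer: {a: ⊤, b: ⊤, c: ⊤, d: ⊤, e: ⊤, f: -}

Derivation:
Per-block solution:
  B0: | IN=(all ⊤) | OUT={f:-; rest ⊤}
  B1: | IN={f:-; rest ⊤} | OUT={f:-; rest ⊤}
  B2: | IN={f:-; rest ⊤} | OUT={f:+; rest ⊤}
  B3: | IN=(all ⊤) | OUT={a:+, c:-; rest ⊤}

Merge at B1: IN[B1] = OUT[B0] = {a: ⊤, b: ⊤, c: ⊤, d: ⊤, e: ⊤, f: -}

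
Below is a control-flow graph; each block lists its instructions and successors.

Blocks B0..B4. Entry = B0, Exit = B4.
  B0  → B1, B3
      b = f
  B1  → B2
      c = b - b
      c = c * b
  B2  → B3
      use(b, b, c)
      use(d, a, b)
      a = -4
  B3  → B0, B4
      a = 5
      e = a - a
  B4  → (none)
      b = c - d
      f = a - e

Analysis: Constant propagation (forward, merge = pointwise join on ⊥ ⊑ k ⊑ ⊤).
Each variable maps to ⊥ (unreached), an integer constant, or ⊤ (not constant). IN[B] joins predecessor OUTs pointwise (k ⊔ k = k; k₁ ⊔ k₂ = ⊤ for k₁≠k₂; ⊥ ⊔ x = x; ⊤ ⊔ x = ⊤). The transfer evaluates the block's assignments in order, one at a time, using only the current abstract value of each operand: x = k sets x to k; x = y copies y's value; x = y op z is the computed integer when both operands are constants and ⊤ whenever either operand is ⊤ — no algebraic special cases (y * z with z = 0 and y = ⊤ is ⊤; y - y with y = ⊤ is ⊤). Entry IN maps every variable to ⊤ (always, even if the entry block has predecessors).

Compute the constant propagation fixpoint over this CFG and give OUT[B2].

Fixpoint table:
  B0:  IN=(all ⊤)  OUT=(all ⊤)
  B1:  IN=(all ⊤)  OUT=(all ⊤)
  B2:  IN=(all ⊤)  OUT={a:-4; rest ⊤}
  B3:  IN=(all ⊤)  OUT={a:5, e:0; rest ⊤}
  B4:  IN={a:5, e:0; rest ⊤}  OUT={a:5, e:0, f:5; rest ⊤}

Merge at B2: IN[B2] = OUT[B1] = {a: ⊤, b: ⊤, c: ⊤, d: ⊤, e: ⊤, f: ⊤}
Applying B2's transfer function to that IN value gives OUT[B2] (row B2 above).

Answer: {a: -4, b: ⊤, c: ⊤, d: ⊤, e: ⊤, f: ⊤}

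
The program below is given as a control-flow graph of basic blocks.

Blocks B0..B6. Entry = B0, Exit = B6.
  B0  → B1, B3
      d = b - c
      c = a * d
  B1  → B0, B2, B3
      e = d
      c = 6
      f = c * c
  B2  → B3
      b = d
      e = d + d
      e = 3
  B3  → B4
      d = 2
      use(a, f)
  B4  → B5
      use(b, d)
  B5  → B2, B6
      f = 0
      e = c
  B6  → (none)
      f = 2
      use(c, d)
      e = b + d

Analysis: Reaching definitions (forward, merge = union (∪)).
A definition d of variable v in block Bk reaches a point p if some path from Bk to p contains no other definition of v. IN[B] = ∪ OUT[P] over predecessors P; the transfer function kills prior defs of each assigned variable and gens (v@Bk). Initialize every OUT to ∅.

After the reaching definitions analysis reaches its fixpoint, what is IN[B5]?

Fixpoint table:
  B0:  IN={c@B1, d@B0, e@B1, f@B1}  OUT={c@B0, d@B0, e@B1, f@B1}
  B1:  IN={c@B0, d@B0, e@B1, f@B1}  OUT={c@B1, d@B0, e@B1, f@B1}
  B2:  IN={b@B2, c@B0, c@B1, d@B0, d@B3, e@B1, e@B5, f@B1, f@B5}  OUT={b@B2, c@B0, c@B1, d@B0, d@B3, e@B2, f@B1, f@B5}
  B3:  IN={b@B2, c@B0, c@B1, d@B0, d@B3, e@B1, e@B2, f@B1, f@B5}  OUT={b@B2, c@B0, c@B1, d@B3, e@B1, e@B2, f@B1, f@B5}
  B4:  IN={b@B2, c@B0, c@B1, d@B3, e@B1, e@B2, f@B1, f@B5}  OUT={b@B2, c@B0, c@B1, d@B3, e@B1, e@B2, f@B1, f@B5}
  B5:  IN={b@B2, c@B0, c@B1, d@B3, e@B1, e@B2, f@B1, f@B5}  OUT={b@B2, c@B0, c@B1, d@B3, e@B5, f@B5}
  B6:  IN={b@B2, c@B0, c@B1, d@B3, e@B5, f@B5}  OUT={b@B2, c@B0, c@B1, d@B3, e@B6, f@B6}

Merge at B5: IN[B5] = OUT[B4] = {b@B2, c@B0, c@B1, d@B3, e@B1, e@B2, f@B1, f@B5}

Answer: {b@B2, c@B0, c@B1, d@B3, e@B1, e@B2, f@B1, f@B5}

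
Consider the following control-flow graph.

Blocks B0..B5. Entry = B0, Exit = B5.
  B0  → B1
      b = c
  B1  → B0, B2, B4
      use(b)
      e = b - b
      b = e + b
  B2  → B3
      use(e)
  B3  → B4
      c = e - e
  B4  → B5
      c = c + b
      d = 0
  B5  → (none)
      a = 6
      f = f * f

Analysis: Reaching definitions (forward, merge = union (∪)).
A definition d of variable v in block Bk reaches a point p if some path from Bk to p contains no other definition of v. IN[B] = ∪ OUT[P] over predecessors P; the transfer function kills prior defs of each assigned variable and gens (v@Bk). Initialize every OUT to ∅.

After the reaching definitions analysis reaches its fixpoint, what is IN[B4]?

Answer: {b@B1, c@B3, e@B1}

Derivation:
Converged values:
  B0: | IN={b@B1, e@B1} | OUT={b@B0, e@B1}
  B1: | IN={b@B0, e@B1} | OUT={b@B1, e@B1}
  B2: | IN={b@B1, e@B1} | OUT={b@B1, e@B1}
  B3: | IN={b@B1, e@B1} | OUT={b@B1, c@B3, e@B1}
  B4: | IN={b@B1, c@B3, e@B1} | OUT={b@B1, c@B4, d@B4, e@B1}
  B5: | IN={b@B1, c@B4, d@B4, e@B1} | OUT={a@B5, b@B1, c@B4, d@B4, e@B1, f@B5}

Merge at B4: IN[B4] = OUT[B1] ⊔ OUT[B3] = {b@B1, c@B3, e@B1}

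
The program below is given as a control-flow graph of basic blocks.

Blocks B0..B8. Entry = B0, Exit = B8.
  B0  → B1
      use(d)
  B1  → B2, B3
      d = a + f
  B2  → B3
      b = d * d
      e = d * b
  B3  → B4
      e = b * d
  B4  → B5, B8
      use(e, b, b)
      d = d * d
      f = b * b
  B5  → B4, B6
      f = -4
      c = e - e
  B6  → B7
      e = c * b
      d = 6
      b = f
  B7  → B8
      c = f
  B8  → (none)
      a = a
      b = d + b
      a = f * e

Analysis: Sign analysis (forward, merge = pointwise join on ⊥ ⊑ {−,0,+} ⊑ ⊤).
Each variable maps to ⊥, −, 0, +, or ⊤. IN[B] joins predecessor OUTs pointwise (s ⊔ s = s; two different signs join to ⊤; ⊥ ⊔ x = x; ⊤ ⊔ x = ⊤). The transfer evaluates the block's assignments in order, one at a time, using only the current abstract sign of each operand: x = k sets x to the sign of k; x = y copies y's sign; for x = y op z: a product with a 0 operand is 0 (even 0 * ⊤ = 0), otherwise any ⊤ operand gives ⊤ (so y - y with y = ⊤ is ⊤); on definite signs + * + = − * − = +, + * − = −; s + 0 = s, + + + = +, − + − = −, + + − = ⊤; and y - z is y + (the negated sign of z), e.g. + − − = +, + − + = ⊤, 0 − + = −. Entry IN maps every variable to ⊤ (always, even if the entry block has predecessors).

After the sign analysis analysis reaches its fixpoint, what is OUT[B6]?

Fixpoint table:
  B0:   IN=(all ⊤)   OUT=(all ⊤)
  B1:   IN=(all ⊤)   OUT=(all ⊤)
  B2:   IN=(all ⊤)   OUT=(all ⊤)
  B3:   IN=(all ⊤)   OUT=(all ⊤)
  B4:   IN=(all ⊤)   OUT=(all ⊤)
  B5:   IN=(all ⊤)   OUT={f:-; rest ⊤}
  B6:   IN={f:-; rest ⊤}   OUT={b:-, d:+, f:-; rest ⊤}
  B7:   IN={b:-, d:+, f:-; rest ⊤}   OUT={b:-, c:-, d:+, f:-; rest ⊤}
  B8:   IN=(all ⊤)   OUT=(all ⊤)

Merge at B6: IN[B6] = OUT[B5] = {a: ⊤, b: ⊤, c: ⊤, d: ⊤, e: ⊤, f: -}
Applying B6's transfer function to that IN value gives OUT[B6] (row B6 above).

Answer: {a: ⊤, b: -, c: ⊤, d: +, e: ⊤, f: -}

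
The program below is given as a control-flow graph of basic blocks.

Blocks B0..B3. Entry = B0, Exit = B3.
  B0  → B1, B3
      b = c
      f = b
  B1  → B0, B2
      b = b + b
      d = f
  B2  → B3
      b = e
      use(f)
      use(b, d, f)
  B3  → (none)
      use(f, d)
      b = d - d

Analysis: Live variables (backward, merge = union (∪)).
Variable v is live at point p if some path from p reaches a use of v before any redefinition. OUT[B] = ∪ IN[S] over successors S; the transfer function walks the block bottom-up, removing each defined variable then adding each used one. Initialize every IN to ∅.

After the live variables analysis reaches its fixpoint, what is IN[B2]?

Fixpoint table:
  B0: | IN={c, d, e} | OUT={b, c, d, e, f}
  B1: | IN={b, c, e, f} | OUT={c, d, e, f}
  B2: | IN={d, e, f} | OUT={d, f}
  B3: | IN={d, f} | OUT={}

Merge at B2: OUT[B2] = IN[B3] = {d, f}
Applying B2's transfer function to that OUT value gives IN[B2] (row B2 above).

Answer: {d, e, f}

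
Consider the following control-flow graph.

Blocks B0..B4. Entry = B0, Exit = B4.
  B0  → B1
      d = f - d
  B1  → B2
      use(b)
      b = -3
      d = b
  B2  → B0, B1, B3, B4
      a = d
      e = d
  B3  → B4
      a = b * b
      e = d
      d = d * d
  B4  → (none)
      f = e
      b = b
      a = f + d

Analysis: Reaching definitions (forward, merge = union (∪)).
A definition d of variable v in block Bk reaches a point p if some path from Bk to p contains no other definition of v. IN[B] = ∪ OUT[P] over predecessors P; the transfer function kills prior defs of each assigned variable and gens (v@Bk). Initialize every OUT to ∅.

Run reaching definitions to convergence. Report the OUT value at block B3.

Converged values:
  B0: | IN={a@B2, b@B1, d@B1, e@B2} | OUT={a@B2, b@B1, d@B0, e@B2}
  B1: | IN={a@B2, b@B1, d@B0, d@B1, e@B2} | OUT={a@B2, b@B1, d@B1, e@B2}
  B2: | IN={a@B2, b@B1, d@B1, e@B2} | OUT={a@B2, b@B1, d@B1, e@B2}
  B3: | IN={a@B2, b@B1, d@B1, e@B2} | OUT={a@B3, b@B1, d@B3, e@B3}
  B4: | IN={a@B2, a@B3, b@B1, d@B1, d@B3, e@B2, e@B3} | OUT={a@B4, b@B4, d@B1, d@B3, e@B2, e@B3, f@B4}

Merge at B3: IN[B3] = OUT[B2] = {a@B2, b@B1, d@B1, e@B2}
Applying B3's transfer function to that IN value gives OUT[B3] (row B3 above).

Answer: {a@B3, b@B1, d@B3, e@B3}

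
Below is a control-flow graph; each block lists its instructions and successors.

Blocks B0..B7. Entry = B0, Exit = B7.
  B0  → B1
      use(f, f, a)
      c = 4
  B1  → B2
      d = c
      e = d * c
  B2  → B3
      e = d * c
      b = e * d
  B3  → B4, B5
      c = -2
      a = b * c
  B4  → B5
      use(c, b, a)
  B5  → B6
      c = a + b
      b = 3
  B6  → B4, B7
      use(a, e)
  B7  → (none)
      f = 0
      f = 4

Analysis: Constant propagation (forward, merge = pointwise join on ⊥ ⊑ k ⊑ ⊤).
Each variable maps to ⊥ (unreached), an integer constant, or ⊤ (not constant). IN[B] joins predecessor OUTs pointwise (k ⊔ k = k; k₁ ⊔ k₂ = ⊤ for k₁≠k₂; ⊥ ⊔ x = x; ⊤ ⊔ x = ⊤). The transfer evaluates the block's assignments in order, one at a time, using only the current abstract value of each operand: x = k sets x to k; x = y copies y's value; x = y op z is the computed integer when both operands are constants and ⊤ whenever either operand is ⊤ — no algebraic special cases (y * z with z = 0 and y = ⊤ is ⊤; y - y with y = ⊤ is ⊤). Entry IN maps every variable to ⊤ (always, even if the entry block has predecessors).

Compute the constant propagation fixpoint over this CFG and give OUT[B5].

Answer: {a: -128, b: 3, c: ⊤, d: 4, e: 16, f: ⊤}

Derivation:
Per-block solution:
  B0: | IN=(all ⊤) | OUT={c:4; rest ⊤}
  B1: | IN={c:4; rest ⊤} | OUT={c:4, d:4, e:16; rest ⊤}
  B2: | IN={c:4, d:4, e:16; rest ⊤} | OUT={b:64, c:4, d:4, e:16; rest ⊤}
  B3: | IN={b:64, c:4, d:4, e:16; rest ⊤} | OUT={a:-128, b:64, c:-2, d:4, e:16; rest ⊤}
  B4: | IN={a:-128, d:4, e:16; rest ⊤} | OUT={a:-128, d:4, e:16; rest ⊤}
  B5: | IN={a:-128, d:4, e:16; rest ⊤} | OUT={a:-128, b:3, d:4, e:16; rest ⊤}
  B6: | IN={a:-128, b:3, d:4, e:16; rest ⊤} | OUT={a:-128, b:3, d:4, e:16; rest ⊤}
  B7: | IN={a:-128, b:3, d:4, e:16; rest ⊤} | OUT={a:-128, b:3, d:4, e:16, f:4; rest ⊤}

Merge at B5: IN[B5] = OUT[B3] ⊔ OUT[B4] = {a: -128, b: ⊤, c: ⊤, d: 4, e: 16, f: ⊤}
Applying B5's transfer function to that IN value gives OUT[B5] (row B5 above).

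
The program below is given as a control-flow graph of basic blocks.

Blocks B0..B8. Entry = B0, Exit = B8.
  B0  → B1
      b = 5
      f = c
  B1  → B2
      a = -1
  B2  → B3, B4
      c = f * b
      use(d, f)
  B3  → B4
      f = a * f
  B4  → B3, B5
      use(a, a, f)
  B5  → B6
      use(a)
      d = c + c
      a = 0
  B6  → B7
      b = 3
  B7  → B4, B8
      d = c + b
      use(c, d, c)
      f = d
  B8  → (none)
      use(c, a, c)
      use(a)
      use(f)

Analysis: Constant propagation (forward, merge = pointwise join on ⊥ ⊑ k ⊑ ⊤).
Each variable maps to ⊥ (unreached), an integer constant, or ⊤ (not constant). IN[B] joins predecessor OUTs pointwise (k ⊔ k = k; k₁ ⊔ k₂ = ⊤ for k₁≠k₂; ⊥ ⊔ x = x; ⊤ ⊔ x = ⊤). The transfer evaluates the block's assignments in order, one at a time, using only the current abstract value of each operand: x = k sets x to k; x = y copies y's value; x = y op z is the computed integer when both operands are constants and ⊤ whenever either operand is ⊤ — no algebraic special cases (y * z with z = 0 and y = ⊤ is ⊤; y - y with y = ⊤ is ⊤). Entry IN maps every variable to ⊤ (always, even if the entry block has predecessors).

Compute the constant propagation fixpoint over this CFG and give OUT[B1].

Converged values:
  B0:   IN=(all ⊤)   OUT={b:5; rest ⊤}
  B1:   IN={b:5; rest ⊤}   OUT={a:-1, b:5; rest ⊤}
  B2:   IN={a:-1, b:5; rest ⊤}   OUT={a:-1, b:5; rest ⊤}
  B3:   IN=(all ⊤)   OUT=(all ⊤)
  B4:   IN=(all ⊤)   OUT=(all ⊤)
  B5:   IN=(all ⊤)   OUT={a:0; rest ⊤}
  B6:   IN={a:0; rest ⊤}   OUT={a:0, b:3; rest ⊤}
  B7:   IN={a:0, b:3; rest ⊤}   OUT={a:0, b:3; rest ⊤}
  B8:   IN={a:0, b:3; rest ⊤}   OUT={a:0, b:3; rest ⊤}

Merge at B1: IN[B1] = OUT[B0] = {a: ⊤, b: 5, c: ⊤, d: ⊤, e: ⊤, f: ⊤}
Applying B1's transfer function to that IN value gives OUT[B1] (row B1 above).

Answer: {a: -1, b: 5, c: ⊤, d: ⊤, e: ⊤, f: ⊤}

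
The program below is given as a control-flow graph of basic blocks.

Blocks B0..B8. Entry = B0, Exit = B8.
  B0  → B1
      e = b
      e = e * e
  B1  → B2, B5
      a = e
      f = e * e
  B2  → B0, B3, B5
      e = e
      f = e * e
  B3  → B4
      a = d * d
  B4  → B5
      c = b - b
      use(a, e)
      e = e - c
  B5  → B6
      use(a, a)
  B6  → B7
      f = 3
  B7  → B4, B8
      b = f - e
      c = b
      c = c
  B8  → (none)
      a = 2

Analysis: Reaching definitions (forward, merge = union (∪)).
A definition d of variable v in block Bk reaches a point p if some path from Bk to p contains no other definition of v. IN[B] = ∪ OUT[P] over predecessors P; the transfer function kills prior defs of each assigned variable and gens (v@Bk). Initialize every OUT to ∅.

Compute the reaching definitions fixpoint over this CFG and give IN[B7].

Answer: {a@B1, a@B3, b@B7, c@B4, e@B0, e@B2, e@B4, f@B6}

Trace:
Converged values:
  B0: | IN={a@B1, e@B2, f@B2} | OUT={a@B1, e@B0, f@B2}
  B1: | IN={a@B1, e@B0, f@B2} | OUT={a@B1, e@B0, f@B1}
  B2: | IN={a@B1, e@B0, f@B1} | OUT={a@B1, e@B2, f@B2}
  B3: | IN={a@B1, e@B2, f@B2} | OUT={a@B3, e@B2, f@B2}
  B4: | IN={a@B1, a@B3, b@B7, c@B7, e@B0, e@B2, e@B4, f@B2, f@B6} | OUT={a@B1, a@B3, b@B7, c@B4, e@B4, f@B2, f@B6}
  B5: | IN={a@B1, a@B3, b@B7, c@B4, e@B0, e@B2, e@B4, f@B1, f@B2, f@B6} | OUT={a@B1, a@B3, b@B7, c@B4, e@B0, e@B2, e@B4, f@B1, f@B2, f@B6}
  B6: | IN={a@B1, a@B3, b@B7, c@B4, e@B0, e@B2, e@B4, f@B1, f@B2, f@B6} | OUT={a@B1, a@B3, b@B7, c@B4, e@B0, e@B2, e@B4, f@B6}
  B7: | IN={a@B1, a@B3, b@B7, c@B4, e@B0, e@B2, e@B4, f@B6} | OUT={a@B1, a@B3, b@B7, c@B7, e@B0, e@B2, e@B4, f@B6}
  B8: | IN={a@B1, a@B3, b@B7, c@B7, e@B0, e@B2, e@B4, f@B6} | OUT={a@B8, b@B7, c@B7, e@B0, e@B2, e@B4, f@B6}

Merge at B7: IN[B7] = OUT[B6] = {a@B1, a@B3, b@B7, c@B4, e@B0, e@B2, e@B4, f@B6}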